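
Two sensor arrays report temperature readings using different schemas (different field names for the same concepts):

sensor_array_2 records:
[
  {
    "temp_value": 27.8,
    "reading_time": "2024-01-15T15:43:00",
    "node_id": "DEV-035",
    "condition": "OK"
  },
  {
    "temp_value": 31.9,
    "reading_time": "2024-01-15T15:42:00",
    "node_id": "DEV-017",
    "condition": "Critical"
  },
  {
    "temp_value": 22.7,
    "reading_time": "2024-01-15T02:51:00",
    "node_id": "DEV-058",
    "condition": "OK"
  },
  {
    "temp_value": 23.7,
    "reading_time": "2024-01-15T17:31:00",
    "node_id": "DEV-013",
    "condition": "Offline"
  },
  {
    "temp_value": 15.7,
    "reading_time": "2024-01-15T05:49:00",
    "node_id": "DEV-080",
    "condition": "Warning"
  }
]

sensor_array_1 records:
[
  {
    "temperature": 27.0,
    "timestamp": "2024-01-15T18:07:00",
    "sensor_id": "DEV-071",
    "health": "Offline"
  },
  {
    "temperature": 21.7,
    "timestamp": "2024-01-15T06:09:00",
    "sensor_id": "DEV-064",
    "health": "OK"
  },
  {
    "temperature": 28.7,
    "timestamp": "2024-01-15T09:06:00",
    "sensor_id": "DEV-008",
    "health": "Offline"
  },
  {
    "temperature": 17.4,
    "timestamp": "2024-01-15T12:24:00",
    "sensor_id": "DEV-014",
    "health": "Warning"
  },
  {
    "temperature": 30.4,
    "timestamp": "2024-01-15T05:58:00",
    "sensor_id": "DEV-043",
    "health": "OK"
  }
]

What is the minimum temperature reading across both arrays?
15.7

Schema mapping: "temp_value" (sensor_array_2) = "temperature" (sensor_array_1) = temperature reading

Minimum in sensor_array_2: 15.7
Minimum in sensor_array_1: 17.4

Overall minimum: min(15.7, 17.4) = 15.7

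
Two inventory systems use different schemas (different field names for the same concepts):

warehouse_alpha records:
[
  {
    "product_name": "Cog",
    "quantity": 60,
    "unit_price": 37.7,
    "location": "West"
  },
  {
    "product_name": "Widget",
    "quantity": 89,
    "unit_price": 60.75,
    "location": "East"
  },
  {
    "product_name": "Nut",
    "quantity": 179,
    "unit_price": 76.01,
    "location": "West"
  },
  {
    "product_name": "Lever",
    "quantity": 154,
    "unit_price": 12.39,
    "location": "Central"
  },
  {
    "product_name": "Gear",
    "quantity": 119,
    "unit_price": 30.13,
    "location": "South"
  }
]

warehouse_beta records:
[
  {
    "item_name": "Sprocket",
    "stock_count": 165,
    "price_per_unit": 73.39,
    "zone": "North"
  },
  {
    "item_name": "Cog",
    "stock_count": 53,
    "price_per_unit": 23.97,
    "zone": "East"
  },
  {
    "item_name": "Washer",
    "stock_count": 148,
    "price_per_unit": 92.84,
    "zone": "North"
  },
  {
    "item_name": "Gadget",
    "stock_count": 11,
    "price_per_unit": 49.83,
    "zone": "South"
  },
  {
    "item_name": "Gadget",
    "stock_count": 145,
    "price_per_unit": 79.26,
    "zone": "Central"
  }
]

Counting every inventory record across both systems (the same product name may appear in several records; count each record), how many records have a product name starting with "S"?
1

Schema mapping: "product_name" (warehouse_alpha) = "item_name" (warehouse_beta) = product name

Records with product name starting with "S" in warehouse_alpha: 0
Records with product name starting with "S" in warehouse_beta: 1

Total: 0 + 1 = 1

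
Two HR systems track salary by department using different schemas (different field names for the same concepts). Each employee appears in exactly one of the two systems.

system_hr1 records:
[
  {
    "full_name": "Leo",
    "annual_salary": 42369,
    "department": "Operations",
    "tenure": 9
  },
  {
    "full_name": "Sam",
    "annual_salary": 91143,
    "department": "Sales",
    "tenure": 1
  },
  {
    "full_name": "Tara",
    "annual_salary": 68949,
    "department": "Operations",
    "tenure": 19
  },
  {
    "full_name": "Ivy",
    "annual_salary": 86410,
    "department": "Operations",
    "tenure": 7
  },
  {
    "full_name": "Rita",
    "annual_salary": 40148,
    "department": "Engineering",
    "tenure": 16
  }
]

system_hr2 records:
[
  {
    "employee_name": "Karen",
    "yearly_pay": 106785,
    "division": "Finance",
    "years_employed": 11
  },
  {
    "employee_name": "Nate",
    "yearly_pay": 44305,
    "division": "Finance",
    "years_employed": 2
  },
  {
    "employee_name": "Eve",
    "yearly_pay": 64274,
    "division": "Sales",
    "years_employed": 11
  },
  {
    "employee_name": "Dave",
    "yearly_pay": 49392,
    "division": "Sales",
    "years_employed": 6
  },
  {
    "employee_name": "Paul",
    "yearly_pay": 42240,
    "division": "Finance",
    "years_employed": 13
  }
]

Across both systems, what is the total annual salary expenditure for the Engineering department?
40148

Schema mappings:
- "department" (system_hr1) = "division" (system_hr2) = department
- "annual_salary" (system_hr1) = "yearly_pay" (system_hr2) = salary

Engineering salaries from system_hr1: 40148
Engineering salaries from system_hr2: 0

Total: 40148 + 0 = 40148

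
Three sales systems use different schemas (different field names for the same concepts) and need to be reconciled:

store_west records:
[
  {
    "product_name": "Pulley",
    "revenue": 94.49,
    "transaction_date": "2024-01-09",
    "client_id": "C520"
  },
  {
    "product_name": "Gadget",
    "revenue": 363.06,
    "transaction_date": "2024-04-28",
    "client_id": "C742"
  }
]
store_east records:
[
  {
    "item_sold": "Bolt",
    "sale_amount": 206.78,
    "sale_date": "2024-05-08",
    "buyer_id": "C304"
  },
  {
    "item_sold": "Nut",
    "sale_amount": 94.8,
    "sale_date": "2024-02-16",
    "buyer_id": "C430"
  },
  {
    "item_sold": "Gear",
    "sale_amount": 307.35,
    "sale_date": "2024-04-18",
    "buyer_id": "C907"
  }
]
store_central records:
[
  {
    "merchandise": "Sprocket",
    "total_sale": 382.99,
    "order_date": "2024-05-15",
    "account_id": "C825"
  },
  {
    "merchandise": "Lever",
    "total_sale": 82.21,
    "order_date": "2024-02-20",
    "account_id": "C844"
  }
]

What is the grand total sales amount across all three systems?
1531.68

Schema reconciliation - all amount fields map to sale amount:

store_west (revenue): 457.55
store_east (sale_amount): 608.93
store_central (total_sale): 465.2

Grand total: 1531.68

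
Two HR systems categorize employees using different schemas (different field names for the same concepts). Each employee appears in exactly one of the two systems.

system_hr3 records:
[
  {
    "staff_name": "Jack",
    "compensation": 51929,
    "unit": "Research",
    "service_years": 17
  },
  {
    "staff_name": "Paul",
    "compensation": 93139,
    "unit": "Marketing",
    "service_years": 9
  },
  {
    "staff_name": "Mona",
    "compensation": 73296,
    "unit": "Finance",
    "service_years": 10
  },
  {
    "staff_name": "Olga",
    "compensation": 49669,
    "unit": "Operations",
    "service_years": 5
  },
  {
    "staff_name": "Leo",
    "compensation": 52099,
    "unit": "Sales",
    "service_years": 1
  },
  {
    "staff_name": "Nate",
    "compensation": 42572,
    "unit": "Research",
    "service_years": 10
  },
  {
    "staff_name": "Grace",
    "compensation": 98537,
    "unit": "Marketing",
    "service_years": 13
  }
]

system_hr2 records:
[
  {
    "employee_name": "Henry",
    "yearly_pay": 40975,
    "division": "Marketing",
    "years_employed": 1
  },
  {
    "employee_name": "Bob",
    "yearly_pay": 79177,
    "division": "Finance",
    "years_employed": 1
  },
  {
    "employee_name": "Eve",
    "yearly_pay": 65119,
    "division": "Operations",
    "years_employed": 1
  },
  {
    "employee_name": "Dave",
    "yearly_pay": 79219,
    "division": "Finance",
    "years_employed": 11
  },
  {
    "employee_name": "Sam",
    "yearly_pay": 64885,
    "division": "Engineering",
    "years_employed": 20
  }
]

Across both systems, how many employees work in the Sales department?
1

Schema mapping: "unit" (system_hr3) = "division" (system_hr2) = department

Sales employees in system_hr3: 1
Sales employees in system_hr2: 0

Total in Sales: 1 + 0 = 1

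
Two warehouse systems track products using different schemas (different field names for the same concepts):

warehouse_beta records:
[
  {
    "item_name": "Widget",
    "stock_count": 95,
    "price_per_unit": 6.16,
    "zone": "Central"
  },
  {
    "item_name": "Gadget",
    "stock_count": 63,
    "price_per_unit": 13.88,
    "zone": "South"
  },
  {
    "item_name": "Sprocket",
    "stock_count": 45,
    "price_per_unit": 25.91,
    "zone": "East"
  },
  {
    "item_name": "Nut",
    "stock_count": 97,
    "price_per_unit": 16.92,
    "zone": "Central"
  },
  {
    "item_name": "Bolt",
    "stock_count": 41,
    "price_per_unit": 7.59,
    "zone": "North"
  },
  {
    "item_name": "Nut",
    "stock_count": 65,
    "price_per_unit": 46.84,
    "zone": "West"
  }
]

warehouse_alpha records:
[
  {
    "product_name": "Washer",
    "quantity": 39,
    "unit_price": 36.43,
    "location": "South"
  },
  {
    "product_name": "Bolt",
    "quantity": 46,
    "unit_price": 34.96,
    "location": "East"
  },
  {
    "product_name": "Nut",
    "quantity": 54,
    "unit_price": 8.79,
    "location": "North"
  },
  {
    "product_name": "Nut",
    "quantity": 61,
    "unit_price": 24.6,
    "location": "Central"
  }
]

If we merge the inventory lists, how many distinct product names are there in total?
6

Schema mapping: "item_name" (warehouse_beta) = "product_name" (warehouse_alpha) = product name

Products in warehouse_beta: ['Bolt', 'Gadget', 'Nut', 'Sprocket', 'Widget']
Products in warehouse_alpha: ['Bolt', 'Nut', 'Washer']

Union (unique products): ['Bolt', 'Gadget', 'Nut', 'Sprocket', 'Washer', 'Widget']
Count: 6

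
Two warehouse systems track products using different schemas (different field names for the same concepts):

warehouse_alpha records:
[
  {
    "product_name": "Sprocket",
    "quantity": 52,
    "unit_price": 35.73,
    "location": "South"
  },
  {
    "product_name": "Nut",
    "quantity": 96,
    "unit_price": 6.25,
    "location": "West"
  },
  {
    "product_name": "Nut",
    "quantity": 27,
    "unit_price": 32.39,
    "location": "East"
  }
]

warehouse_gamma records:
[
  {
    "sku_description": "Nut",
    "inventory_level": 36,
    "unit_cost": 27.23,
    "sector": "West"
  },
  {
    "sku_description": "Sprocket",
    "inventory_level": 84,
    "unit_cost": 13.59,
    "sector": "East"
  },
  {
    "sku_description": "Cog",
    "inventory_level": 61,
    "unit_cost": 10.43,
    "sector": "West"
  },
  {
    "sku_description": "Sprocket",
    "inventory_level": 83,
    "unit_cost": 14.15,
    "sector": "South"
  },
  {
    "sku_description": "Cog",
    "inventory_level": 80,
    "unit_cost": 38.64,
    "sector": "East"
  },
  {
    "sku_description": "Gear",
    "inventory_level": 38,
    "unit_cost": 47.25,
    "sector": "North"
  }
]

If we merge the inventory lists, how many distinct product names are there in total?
4

Schema mapping: "product_name" (warehouse_alpha) = "sku_description" (warehouse_gamma) = product name

Products in warehouse_alpha: ['Nut', 'Sprocket']
Products in warehouse_gamma: ['Cog', 'Gear', 'Nut', 'Sprocket']

Union (unique products): ['Cog', 'Gear', 'Nut', 'Sprocket']
Count: 4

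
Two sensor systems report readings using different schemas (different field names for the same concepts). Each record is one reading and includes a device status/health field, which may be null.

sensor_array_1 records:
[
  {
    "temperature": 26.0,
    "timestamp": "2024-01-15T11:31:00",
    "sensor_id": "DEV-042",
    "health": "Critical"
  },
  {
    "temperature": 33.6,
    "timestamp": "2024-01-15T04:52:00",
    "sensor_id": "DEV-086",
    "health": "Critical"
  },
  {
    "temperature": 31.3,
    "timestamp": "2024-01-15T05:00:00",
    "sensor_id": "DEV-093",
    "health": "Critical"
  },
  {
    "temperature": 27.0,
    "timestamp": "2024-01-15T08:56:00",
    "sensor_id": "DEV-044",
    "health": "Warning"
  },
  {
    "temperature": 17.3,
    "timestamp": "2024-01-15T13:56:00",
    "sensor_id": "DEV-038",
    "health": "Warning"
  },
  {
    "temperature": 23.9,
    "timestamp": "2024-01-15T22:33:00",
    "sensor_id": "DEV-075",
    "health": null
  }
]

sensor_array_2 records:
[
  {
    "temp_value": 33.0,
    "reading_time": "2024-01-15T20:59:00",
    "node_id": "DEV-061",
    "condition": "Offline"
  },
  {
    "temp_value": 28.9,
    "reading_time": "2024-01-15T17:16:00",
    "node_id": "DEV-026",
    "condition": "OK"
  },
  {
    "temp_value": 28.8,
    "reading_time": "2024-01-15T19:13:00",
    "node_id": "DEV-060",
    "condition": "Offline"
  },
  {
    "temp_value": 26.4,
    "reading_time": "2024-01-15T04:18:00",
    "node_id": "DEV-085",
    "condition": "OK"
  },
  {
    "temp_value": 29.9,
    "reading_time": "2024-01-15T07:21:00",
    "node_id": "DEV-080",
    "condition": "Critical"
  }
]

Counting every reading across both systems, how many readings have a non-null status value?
10

Schema mapping: "health" (sensor_array_1) = "condition" (sensor_array_2) = status

Non-null in sensor_array_1: 5
Non-null in sensor_array_2: 5

Total non-null: 5 + 5 = 10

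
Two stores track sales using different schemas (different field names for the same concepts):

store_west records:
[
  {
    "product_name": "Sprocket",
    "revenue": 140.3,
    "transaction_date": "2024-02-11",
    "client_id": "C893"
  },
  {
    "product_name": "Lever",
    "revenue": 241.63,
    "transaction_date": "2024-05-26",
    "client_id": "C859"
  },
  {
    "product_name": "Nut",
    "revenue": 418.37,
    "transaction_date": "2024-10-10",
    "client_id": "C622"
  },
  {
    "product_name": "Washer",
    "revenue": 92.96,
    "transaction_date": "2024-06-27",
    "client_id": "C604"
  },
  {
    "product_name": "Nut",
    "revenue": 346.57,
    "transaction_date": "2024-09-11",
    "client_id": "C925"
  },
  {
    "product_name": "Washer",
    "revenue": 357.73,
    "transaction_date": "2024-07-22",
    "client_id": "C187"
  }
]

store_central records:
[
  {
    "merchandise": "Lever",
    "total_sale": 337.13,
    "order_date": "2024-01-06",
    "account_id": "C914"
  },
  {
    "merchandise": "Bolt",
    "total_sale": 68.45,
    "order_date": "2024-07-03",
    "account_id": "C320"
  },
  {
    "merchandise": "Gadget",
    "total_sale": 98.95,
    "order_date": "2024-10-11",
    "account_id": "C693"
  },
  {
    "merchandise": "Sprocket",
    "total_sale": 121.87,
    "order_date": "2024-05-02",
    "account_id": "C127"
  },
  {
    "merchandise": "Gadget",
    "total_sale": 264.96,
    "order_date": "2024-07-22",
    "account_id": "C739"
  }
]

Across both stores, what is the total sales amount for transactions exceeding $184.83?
1966.39

Schema mapping: "revenue" (store_west) = "total_sale" (store_central) = sale amount

Sum of sales > $184.83 in store_west: 1364.3
Sum of sales > $184.83 in store_central: 602.09

Total: 1364.3 + 602.09 = 1966.39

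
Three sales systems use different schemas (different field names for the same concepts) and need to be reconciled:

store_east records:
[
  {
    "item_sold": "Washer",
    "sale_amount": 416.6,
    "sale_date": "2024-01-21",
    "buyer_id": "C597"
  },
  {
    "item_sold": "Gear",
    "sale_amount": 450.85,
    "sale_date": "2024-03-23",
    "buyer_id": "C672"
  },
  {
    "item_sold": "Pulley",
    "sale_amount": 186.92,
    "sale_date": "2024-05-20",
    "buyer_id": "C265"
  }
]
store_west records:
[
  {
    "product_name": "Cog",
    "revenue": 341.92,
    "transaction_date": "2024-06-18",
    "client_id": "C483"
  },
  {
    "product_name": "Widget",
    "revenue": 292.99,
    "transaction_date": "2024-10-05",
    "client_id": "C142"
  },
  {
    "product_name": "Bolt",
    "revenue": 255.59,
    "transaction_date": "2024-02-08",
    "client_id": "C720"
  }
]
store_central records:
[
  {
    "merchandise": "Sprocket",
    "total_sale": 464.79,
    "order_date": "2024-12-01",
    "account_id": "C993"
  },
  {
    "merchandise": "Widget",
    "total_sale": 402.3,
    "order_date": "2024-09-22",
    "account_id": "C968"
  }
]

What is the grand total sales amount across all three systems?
2811.96

Schema reconciliation - all amount fields map to sale amount:

store_east (sale_amount): 1054.37
store_west (revenue): 890.5
store_central (total_sale): 867.09

Grand total: 2811.96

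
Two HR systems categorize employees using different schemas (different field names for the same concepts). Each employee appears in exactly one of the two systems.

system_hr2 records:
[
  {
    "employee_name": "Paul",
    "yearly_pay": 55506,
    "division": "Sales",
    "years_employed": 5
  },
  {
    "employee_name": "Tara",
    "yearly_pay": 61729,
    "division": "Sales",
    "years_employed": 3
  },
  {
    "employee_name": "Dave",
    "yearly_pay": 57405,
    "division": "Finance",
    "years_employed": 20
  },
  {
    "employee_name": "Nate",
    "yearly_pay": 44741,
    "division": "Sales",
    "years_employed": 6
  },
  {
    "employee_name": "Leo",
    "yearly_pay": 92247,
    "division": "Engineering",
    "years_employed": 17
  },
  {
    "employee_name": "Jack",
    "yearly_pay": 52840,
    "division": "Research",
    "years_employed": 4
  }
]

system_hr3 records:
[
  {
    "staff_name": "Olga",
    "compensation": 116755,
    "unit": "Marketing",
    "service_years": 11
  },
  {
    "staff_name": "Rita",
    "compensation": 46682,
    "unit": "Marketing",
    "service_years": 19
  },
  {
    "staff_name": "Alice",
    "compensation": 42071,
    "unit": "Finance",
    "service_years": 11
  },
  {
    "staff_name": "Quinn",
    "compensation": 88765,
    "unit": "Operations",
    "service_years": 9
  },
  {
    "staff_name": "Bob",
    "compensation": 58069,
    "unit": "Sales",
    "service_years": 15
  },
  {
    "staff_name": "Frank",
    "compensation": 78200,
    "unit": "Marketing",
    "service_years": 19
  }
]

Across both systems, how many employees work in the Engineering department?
1

Schema mapping: "division" (system_hr2) = "unit" (system_hr3) = department

Engineering employees in system_hr2: 1
Engineering employees in system_hr3: 0

Total in Engineering: 1 + 0 = 1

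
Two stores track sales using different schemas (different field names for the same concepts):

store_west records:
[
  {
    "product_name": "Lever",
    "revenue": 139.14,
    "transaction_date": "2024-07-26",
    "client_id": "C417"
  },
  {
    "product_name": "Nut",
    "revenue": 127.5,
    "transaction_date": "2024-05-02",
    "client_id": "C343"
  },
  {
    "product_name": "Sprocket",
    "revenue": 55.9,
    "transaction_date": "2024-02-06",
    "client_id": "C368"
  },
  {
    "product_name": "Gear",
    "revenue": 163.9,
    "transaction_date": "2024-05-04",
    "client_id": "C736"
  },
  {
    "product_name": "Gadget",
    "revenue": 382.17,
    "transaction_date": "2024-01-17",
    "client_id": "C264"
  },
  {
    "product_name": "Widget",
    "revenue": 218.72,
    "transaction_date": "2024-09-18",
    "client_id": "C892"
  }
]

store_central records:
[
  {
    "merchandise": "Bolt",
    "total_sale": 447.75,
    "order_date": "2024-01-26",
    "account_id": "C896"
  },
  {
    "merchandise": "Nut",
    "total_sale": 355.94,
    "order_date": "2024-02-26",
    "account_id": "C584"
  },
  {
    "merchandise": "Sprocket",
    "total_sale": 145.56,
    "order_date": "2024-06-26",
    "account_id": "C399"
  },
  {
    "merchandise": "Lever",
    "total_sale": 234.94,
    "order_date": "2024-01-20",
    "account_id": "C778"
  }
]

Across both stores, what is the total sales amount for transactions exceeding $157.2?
1803.42

Schema mapping: "revenue" (store_west) = "total_sale" (store_central) = sale amount

Sum of sales > $157.2 in store_west: 764.79
Sum of sales > $157.2 in store_central: 1038.63

Total: 764.79 + 1038.63 = 1803.42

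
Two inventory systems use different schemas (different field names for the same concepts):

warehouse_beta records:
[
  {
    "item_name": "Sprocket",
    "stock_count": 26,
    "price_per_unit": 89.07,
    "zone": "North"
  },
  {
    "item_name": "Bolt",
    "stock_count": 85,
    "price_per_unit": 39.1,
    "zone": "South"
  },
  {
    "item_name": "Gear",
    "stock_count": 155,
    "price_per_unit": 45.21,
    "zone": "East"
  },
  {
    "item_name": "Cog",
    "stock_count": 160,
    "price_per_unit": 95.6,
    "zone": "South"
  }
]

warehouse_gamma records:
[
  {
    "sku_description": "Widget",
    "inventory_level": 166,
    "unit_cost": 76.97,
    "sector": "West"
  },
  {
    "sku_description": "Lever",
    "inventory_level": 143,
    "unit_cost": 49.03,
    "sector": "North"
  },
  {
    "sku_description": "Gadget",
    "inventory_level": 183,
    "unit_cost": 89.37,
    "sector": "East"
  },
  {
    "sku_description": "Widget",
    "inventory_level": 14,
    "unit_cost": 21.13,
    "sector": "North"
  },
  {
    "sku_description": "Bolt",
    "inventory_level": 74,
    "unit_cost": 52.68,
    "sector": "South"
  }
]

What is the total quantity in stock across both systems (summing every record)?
1006

To reconcile these schemas, identify the field holding the quantity in stock in each system:
1. In warehouse_beta it is "stock_count"
2. In warehouse_gamma it is "inventory_level"

From warehouse_beta: 26 + 85 + 155 + 160 = 426
From warehouse_gamma: 166 + 143 + 183 + 14 + 74 = 580

Total: 426 + 580 = 1006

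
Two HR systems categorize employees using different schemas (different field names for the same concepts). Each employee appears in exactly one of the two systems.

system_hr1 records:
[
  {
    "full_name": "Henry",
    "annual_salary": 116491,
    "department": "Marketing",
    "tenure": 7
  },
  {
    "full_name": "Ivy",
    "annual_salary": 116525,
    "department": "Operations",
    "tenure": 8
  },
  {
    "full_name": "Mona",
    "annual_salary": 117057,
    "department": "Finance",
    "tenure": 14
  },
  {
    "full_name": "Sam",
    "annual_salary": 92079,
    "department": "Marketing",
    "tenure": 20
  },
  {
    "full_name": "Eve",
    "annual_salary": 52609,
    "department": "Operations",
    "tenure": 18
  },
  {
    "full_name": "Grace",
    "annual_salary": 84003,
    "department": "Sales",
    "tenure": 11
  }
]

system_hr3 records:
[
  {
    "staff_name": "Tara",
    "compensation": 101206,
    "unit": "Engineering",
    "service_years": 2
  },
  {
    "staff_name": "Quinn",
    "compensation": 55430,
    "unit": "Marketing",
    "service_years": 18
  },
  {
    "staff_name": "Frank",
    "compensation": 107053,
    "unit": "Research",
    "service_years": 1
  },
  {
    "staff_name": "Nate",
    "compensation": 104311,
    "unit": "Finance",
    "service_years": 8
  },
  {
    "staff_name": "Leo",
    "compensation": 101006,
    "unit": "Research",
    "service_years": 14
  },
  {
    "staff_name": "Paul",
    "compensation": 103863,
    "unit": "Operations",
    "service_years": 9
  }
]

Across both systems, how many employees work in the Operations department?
3

Schema mapping: "department" (system_hr1) = "unit" (system_hr3) = department

Operations employees in system_hr1: 2
Operations employees in system_hr3: 1

Total in Operations: 2 + 1 = 3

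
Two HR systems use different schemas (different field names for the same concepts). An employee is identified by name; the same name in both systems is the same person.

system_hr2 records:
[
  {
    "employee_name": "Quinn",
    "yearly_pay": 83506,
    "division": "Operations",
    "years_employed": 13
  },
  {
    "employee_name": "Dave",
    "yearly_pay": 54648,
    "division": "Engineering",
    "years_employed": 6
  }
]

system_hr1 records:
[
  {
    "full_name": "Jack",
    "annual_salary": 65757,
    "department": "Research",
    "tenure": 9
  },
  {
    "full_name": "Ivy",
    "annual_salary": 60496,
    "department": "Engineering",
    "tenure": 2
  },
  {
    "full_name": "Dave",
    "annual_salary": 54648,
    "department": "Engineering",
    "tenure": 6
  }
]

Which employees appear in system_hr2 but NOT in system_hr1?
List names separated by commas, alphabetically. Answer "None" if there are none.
Quinn

Schema mapping: "employee_name" (system_hr2) = "full_name" (system_hr1) = employee name

Names in system_hr2: ['Dave', 'Quinn']
Names in system_hr1: ['Dave', 'Ivy', 'Jack']

In system_hr2 but not system_hr1: ['Quinn']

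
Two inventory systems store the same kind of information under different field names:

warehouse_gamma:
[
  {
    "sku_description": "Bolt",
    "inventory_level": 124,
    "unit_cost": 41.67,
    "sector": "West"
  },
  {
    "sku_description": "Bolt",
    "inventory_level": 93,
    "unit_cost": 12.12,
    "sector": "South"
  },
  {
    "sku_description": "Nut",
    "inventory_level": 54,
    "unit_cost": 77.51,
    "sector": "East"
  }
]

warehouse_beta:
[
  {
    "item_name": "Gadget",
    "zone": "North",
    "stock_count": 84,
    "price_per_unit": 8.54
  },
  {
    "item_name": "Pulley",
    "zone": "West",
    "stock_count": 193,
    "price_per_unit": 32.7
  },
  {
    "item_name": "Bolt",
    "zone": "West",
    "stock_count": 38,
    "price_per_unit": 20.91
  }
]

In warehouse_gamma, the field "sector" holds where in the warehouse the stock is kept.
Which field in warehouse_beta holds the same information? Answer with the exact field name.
zone

In warehouse_gamma, "sector" holds where in the warehouse the stock is kept.
The fields in warehouse_beta are: "item_name", "zone", "stock_count", "price_per_unit".
"zone" is the match: the name refers to the same concept and its values are area labels (e.g. 'North', 'West').
The other fields ("item_name", "stock_count", "price_per_unit") hold different kinds of data.

So "sector" in warehouse_gamma corresponds to "zone" in warehouse_beta.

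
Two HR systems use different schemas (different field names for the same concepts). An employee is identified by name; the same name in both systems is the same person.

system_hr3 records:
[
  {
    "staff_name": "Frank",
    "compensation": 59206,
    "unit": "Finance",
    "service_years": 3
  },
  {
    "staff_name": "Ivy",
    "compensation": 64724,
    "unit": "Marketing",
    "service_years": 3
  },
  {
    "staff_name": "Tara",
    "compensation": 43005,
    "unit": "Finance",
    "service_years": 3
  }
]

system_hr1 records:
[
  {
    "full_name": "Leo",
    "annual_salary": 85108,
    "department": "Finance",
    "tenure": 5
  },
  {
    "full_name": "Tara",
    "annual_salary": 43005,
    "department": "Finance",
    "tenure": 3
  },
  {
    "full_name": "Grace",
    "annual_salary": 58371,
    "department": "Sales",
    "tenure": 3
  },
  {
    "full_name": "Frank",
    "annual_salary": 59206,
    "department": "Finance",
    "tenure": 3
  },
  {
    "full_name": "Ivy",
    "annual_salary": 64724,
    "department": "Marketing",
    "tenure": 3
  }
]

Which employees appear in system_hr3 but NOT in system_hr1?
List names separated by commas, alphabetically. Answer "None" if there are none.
None

Schema mapping: "staff_name" (system_hr3) = "full_name" (system_hr1) = employee name

Names in system_hr3: ['Frank', 'Ivy', 'Tara']
Names in system_hr1: ['Frank', 'Grace', 'Ivy', 'Leo', 'Tara']

In system_hr3 but not system_hr1: None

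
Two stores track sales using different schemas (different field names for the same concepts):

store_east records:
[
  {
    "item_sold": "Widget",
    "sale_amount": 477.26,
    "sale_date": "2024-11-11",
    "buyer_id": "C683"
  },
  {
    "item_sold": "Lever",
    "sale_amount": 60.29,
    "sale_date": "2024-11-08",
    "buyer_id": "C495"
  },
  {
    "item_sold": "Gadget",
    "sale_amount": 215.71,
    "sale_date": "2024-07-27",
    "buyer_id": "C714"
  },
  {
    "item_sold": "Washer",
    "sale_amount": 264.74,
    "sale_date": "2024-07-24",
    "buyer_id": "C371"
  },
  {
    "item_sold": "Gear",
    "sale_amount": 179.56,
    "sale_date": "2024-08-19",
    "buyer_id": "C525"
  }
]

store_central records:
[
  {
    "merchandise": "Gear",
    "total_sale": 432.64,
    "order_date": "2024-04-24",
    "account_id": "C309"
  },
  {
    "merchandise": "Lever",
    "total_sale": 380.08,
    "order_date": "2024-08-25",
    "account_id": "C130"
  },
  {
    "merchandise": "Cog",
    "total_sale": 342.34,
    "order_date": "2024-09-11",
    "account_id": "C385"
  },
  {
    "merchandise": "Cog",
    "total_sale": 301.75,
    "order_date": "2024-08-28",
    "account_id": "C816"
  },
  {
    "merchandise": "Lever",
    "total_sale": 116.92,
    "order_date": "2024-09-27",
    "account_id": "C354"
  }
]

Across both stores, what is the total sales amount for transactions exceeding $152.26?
2594.08

Schema mapping: "sale_amount" (store_east) = "total_sale" (store_central) = sale amount

Sum of sales > $152.26 in store_east: 1137.27
Sum of sales > $152.26 in store_central: 1456.81

Total: 1137.27 + 1456.81 = 2594.08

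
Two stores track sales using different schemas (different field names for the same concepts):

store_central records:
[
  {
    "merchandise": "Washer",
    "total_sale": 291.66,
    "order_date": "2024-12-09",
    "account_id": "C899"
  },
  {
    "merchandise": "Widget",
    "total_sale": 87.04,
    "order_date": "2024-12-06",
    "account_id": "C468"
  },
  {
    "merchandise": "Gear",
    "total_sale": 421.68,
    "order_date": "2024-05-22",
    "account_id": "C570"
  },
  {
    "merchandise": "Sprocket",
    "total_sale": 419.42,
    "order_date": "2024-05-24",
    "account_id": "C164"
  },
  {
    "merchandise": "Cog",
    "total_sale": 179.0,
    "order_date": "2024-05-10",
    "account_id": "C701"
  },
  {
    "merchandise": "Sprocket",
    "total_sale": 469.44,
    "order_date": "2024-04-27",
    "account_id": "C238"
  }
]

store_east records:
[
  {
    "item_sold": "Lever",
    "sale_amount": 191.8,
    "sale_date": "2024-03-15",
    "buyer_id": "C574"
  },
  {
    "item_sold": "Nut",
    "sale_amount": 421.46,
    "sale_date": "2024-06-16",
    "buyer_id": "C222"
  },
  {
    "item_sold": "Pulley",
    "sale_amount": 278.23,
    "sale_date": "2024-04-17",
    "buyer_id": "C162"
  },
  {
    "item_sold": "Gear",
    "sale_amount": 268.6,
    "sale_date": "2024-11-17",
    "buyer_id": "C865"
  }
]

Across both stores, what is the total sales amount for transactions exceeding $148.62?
2941.29

Schema mapping: "total_sale" (store_central) = "sale_amount" (store_east) = sale amount

Sum of sales > $148.62 in store_central: 1781.2
Sum of sales > $148.62 in store_east: 1160.09

Total: 1781.2 + 1160.09 = 2941.29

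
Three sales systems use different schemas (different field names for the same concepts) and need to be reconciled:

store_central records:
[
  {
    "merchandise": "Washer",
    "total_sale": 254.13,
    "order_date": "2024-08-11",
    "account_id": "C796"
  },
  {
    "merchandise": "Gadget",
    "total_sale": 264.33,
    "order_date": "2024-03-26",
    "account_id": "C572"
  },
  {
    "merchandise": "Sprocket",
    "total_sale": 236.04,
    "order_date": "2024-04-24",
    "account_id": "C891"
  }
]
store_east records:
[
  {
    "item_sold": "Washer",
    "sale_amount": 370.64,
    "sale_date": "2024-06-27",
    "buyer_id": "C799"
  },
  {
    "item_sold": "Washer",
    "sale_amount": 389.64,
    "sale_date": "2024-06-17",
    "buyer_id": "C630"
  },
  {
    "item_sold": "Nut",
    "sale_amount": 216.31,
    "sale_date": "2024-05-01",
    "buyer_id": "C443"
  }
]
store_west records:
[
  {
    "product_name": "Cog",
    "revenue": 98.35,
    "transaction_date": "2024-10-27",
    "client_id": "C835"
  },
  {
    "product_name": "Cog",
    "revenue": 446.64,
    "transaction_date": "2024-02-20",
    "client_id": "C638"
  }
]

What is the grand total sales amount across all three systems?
2276.08

Schema reconciliation - all amount fields map to sale amount:

store_central (total_sale): 754.5
store_east (sale_amount): 976.59
store_west (revenue): 544.99

Grand total: 2276.08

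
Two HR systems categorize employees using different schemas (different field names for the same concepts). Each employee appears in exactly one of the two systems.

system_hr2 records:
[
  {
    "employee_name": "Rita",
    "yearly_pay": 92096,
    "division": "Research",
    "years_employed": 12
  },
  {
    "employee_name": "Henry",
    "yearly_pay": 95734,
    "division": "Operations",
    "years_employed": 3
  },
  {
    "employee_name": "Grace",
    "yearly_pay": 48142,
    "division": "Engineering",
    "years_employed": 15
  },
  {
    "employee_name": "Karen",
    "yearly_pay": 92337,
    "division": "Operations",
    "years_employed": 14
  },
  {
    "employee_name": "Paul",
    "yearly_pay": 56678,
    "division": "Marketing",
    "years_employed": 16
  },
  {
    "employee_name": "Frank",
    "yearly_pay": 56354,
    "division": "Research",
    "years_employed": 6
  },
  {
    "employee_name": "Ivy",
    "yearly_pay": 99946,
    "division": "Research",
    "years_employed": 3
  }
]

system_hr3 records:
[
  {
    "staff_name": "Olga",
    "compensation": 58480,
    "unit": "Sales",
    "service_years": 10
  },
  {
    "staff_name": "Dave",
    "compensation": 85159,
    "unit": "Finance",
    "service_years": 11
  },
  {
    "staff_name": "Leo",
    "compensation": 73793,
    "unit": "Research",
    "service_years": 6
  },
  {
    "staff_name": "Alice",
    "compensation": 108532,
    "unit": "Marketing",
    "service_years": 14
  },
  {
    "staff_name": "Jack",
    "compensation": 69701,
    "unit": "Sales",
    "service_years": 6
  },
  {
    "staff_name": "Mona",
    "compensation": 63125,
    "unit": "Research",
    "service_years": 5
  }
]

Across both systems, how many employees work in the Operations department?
2

Schema mapping: "division" (system_hr2) = "unit" (system_hr3) = department

Operations employees in system_hr2: 2
Operations employees in system_hr3: 0

Total in Operations: 2 + 0 = 2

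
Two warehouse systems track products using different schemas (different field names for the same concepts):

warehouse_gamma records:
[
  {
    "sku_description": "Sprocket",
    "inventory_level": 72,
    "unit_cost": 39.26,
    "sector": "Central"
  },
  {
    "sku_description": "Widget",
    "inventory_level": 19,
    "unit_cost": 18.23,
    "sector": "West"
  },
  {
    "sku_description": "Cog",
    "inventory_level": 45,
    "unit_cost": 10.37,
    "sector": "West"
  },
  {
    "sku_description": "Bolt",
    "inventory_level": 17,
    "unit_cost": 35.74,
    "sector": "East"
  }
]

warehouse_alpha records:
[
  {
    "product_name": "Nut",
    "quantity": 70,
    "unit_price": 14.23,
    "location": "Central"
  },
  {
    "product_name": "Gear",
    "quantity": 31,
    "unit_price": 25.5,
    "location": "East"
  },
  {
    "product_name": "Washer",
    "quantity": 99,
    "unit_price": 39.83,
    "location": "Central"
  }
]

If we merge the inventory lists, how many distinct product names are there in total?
7

Schema mapping: "sku_description" (warehouse_gamma) = "product_name" (warehouse_alpha) = product name

Products in warehouse_gamma: ['Bolt', 'Cog', 'Sprocket', 'Widget']
Products in warehouse_alpha: ['Gear', 'Nut', 'Washer']

Union (unique products): ['Bolt', 'Cog', 'Gear', 'Nut', 'Sprocket', 'Washer', 'Widget']
Count: 7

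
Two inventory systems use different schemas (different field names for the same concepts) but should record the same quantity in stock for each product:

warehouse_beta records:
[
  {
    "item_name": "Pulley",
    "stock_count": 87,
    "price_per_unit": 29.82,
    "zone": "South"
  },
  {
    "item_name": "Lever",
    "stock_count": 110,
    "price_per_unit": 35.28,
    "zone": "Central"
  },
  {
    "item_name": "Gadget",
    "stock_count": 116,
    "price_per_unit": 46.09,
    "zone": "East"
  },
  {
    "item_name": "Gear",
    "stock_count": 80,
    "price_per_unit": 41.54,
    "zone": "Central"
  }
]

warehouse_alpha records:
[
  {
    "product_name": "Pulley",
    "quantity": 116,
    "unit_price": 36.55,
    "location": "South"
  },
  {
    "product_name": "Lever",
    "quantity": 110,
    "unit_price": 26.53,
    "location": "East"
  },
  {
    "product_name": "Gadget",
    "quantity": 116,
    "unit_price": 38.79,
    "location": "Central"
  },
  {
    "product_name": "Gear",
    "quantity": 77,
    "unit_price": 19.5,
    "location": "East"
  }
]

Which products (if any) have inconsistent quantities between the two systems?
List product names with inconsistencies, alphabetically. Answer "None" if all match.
Gear, Pulley

Schema mappings:
- "item_name" (warehouse_beta) = "product_name" (warehouse_alpha) = product name
- "stock_count" (warehouse_beta) = "quantity" (warehouse_alpha) = quantity

Comparison:
  Pulley: 87 vs 116 - MISMATCH
  Lever: 110 vs 110 - MATCH
  Gadget: 116 vs 116 - MATCH
  Gear: 80 vs 77 - MISMATCH

Products with inconsistencies: Gear, Pulley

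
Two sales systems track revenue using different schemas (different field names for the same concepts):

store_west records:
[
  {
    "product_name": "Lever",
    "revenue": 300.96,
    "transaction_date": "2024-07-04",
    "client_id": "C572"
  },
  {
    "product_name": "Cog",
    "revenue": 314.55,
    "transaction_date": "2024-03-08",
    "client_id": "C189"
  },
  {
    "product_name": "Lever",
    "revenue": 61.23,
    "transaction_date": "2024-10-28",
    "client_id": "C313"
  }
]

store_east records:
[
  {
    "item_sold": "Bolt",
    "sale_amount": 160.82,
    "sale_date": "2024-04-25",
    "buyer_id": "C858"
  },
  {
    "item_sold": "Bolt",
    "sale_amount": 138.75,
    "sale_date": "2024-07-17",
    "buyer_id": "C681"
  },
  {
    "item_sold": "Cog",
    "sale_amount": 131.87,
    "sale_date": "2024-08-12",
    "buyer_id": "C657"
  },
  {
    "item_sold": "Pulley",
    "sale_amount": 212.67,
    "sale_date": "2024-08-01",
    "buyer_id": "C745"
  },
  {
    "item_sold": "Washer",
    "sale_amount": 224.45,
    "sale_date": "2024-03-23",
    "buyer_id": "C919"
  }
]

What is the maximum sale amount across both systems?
314.55

Reconcile: "revenue" (store_west) = "sale_amount" (store_east) = sale amount

Maximum in store_west: 314.55
Maximum in store_east: 224.45

Overall maximum: max(314.55, 224.45) = 314.55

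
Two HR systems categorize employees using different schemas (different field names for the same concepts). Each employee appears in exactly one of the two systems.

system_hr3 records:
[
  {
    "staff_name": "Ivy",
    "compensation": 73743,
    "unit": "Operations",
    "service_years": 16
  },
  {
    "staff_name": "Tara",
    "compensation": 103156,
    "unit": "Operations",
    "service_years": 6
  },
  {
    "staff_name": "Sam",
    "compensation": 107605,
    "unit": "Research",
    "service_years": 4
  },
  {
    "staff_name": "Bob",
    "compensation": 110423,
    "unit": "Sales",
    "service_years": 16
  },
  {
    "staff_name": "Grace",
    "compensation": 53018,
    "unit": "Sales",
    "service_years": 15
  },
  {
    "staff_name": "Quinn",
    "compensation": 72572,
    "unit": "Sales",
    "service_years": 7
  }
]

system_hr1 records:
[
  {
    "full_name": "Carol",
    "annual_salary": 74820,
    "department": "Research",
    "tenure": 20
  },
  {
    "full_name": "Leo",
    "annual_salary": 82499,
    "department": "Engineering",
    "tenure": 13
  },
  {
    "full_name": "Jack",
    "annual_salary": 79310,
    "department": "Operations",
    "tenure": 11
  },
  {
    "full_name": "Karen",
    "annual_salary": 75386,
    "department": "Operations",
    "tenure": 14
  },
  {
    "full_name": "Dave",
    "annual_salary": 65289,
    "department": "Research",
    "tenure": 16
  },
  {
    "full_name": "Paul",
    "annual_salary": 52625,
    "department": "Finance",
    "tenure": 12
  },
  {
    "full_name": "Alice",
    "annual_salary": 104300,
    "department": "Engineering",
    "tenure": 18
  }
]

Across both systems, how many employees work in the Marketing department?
0

Schema mapping: "unit" (system_hr3) = "department" (system_hr1) = department

Marketing employees in system_hr3: 0
Marketing employees in system_hr1: 0

Total in Marketing: 0 + 0 = 0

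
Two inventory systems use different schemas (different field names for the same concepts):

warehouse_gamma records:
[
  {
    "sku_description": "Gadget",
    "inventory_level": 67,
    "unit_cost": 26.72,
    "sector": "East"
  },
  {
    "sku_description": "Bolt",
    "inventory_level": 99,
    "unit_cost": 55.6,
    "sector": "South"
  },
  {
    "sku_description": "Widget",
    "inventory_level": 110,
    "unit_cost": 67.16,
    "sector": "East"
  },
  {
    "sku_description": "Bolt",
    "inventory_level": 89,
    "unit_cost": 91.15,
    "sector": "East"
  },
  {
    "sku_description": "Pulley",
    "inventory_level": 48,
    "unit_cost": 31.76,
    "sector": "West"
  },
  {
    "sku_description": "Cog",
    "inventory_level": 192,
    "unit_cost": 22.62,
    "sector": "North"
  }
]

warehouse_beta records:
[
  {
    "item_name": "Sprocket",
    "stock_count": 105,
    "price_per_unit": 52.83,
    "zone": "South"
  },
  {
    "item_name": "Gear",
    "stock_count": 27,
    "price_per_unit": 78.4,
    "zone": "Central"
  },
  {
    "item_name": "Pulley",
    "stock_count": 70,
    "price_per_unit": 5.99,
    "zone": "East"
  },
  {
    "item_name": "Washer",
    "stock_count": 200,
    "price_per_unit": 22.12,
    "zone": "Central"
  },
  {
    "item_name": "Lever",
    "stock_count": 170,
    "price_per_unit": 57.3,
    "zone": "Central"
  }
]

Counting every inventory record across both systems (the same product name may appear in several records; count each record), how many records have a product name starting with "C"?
1

Schema mapping: "sku_description" (warehouse_gamma) = "item_name" (warehouse_beta) = product name

Records with product name starting with "C" in warehouse_gamma: 1
Records with product name starting with "C" in warehouse_beta: 0

Total: 1 + 0 = 1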